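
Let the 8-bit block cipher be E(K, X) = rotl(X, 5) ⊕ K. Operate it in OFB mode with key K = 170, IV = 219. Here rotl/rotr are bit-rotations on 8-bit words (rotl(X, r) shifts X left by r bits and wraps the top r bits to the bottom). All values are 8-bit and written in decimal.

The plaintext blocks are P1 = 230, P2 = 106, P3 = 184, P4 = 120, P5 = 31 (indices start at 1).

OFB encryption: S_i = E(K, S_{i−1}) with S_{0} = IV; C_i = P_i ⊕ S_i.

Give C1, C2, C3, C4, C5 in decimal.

C1 = 55, C2 = 250, C3 = 0, C4 = 197, C5 = 2

C1: S = E(K, 219) = 209; 230 ⊕ 209 = 55.
C2: S = E(K, 209) = 144; 106 ⊕ 144 = 250.
C3: S = E(K, 144) = 184; 184 ⊕ 184 = 0.
C4: S = E(K, 184) = 189; 120 ⊕ 189 = 197.
C5: S = E(K, 189) = 29; 31 ⊕ 29 = 2.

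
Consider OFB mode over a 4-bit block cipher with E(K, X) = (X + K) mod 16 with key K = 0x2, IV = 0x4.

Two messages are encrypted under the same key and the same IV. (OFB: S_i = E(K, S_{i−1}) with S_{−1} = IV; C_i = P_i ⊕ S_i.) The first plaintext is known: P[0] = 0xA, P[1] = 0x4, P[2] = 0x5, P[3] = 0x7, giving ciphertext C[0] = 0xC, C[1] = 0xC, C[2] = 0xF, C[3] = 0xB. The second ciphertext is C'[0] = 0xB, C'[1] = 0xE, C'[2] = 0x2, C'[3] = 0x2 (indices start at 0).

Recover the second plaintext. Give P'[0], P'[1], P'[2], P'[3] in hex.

P'[0] = 0xD, P'[1] = 0x6, P'[2] = 0x8, P'[3] = 0xE

In OFB with a reused IV, both messages share the same keystream S_i, so C_i ⊕ C'_i = P_i ⊕ P'_i and thus P'_i = P_i ⊕ C_i ⊕ C'_i.
P'[0]: 0xA ⊕ 0xC ⊕ 0xB = 0xD.
P'[1]: 0x4 ⊕ 0xC ⊕ 0xE = 0x6.
P'[2]: 0x5 ⊕ 0xF ⊕ 0x2 = 0x8.
P'[3]: 0x7 ⊕ 0xB ⊕ 0x2 = 0xE.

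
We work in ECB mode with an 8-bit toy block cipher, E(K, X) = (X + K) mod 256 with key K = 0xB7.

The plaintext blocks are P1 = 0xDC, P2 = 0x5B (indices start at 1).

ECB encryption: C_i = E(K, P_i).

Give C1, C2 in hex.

C1 = 0x93, C2 = 0x12

C1: E(K, 0xDC) = 0x93.
C2: E(K, 0x5B) = 0x12.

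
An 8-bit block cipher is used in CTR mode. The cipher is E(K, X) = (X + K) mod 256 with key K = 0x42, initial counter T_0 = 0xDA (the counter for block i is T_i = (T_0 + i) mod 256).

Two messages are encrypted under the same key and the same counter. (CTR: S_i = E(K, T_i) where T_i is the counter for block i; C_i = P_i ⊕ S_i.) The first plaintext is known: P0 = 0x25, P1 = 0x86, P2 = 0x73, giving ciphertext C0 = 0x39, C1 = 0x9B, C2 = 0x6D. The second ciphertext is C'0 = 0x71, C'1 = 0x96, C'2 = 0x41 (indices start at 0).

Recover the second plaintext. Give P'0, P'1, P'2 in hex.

In CTR with a reused counter, both messages share the same keystream S_i, so C_i ⊕ C'_i = P_i ⊕ P'_i and thus P'_i = P_i ⊕ C_i ⊕ C'_i.
P'0: 0x25 ⊕ 0x39 ⊕ 0x71 = 0x6D.
P'1: 0x86 ⊕ 0x9B ⊕ 0x96 = 0x8B.
P'2: 0x73 ⊕ 0x6D ⊕ 0x41 = 0x5F.

P'0 = 0x6D, P'1 = 0x8B, P'2 = 0x5F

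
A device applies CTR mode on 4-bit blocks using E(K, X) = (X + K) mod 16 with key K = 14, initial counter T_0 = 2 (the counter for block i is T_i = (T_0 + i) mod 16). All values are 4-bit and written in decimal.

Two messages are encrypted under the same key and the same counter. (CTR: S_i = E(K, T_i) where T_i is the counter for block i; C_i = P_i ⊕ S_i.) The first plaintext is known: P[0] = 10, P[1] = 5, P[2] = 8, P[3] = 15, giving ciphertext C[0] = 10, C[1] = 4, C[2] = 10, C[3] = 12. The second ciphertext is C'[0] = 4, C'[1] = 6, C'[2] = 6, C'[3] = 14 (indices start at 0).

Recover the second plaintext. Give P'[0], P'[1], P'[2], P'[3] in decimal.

In CTR with a reused counter, both messages share the same keystream S_i, so C_i ⊕ C'_i = P_i ⊕ P'_i and thus P'_i = P_i ⊕ C_i ⊕ C'_i.
P'[0]: 10 ⊕ 10 ⊕ 4 = 4.
P'[1]: 5 ⊕ 4 ⊕ 6 = 7.
P'[2]: 8 ⊕ 10 ⊕ 6 = 4.
P'[3]: 15 ⊕ 12 ⊕ 14 = 13.

P'[0] = 4, P'[1] = 7, P'[2] = 4, P'[3] = 13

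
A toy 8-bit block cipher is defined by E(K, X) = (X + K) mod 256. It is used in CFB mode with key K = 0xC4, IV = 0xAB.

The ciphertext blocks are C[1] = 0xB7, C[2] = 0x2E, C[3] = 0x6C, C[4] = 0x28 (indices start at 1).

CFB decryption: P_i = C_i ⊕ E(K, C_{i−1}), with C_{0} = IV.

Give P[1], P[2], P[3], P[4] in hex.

P[1]: E(K, 0xAB) = 0x6F; 0xB7 ⊕ 0x6F = 0xD8.
P[2]: E(K, 0xB7) = 0x7B; 0x2E ⊕ 0x7B = 0x55.
P[3]: E(K, 0x2E) = 0xF2; 0x6C ⊕ 0xF2 = 0x9E.
P[4]: E(K, 0x6C) = 0x30; 0x28 ⊕ 0x30 = 0x18.

P[1] = 0xD8, P[2] = 0x55, P[3] = 0x9E, P[4] = 0x18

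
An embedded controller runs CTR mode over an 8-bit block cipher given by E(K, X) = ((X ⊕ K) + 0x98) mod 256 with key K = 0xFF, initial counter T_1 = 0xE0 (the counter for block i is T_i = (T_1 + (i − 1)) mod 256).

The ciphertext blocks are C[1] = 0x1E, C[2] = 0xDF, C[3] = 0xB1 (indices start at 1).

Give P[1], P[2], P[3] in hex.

P[1] = 0xA9, P[2] = 0x69, P[3] = 0x04

CTR decryption: S_i = E(K, T_i) where T_i is the counter for block i; P_i = C_i ⊕ S_i.
P[1]: T = 0xE0, S = E(K, T) = 0xB7; 0x1E ⊕ 0xB7 = 0xA9.
P[2]: T = 0xE1, S = E(K, T) = 0xB6; 0xDF ⊕ 0xB6 = 0x69.
P[3]: T = 0xE2, S = E(K, T) = 0xB5; 0xB1 ⊕ 0xB5 = 0x04.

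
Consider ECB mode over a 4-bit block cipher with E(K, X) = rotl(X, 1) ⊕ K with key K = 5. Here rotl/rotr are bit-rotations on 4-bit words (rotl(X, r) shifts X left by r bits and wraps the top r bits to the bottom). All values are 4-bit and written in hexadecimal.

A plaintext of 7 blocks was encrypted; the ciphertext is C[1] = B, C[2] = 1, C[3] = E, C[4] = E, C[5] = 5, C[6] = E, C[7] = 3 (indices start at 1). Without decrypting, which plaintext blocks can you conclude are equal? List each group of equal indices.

ECB encrypts each block independently with the same key, so equal ciphertext blocks imply equal plaintext blocks.
C[3] = C[4] = C[6] = E, so P[3] = P[4] = P[6].

P[3] = P[4] = P[6]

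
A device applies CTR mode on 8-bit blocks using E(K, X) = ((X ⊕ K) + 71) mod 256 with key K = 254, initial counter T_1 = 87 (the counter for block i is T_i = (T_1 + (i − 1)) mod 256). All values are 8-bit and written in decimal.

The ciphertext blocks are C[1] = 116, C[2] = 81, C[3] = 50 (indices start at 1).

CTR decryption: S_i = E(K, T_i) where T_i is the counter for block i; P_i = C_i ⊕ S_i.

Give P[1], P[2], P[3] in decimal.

P[1]: T = 87, S = E(K, T) = 240; 116 ⊕ 240 = 132.
P[2]: T = 88, S = E(K, T) = 237; 81 ⊕ 237 = 188.
P[3]: T = 89, S = E(K, T) = 238; 50 ⊕ 238 = 220.

P[1] = 132, P[2] = 188, P[3] = 220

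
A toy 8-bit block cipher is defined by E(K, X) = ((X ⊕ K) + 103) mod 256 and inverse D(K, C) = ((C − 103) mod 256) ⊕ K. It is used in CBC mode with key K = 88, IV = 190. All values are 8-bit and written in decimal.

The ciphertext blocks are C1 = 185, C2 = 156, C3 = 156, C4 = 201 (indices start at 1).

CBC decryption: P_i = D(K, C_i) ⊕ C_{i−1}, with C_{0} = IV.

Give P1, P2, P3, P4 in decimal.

P1 = 180, P2 = 212, P3 = 241, P4 = 166

P1: D(K, 185) = 10; 10 ⊕ 190 = 180.
P2: D(K, 156) = 109; 109 ⊕ 185 = 212.
P3: D(K, 156) = 109; 109 ⊕ 156 = 241.
P4: D(K, 201) = 58; 58 ⊕ 156 = 166.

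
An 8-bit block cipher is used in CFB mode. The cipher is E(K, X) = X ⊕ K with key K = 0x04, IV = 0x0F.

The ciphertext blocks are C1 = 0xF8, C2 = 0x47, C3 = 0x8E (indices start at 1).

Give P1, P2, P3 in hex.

CFB decryption: P_i = C_i ⊕ E(K, C_{i−1}), with C_{0} = IV.
P1: E(K, 0x0F) = 0x0B; 0xF8 ⊕ 0x0B = 0xF3.
P2: E(K, 0xF8) = 0xFC; 0x47 ⊕ 0xFC = 0xBB.
P3: E(K, 0x47) = 0x43; 0x8E ⊕ 0x43 = 0xCD.

P1 = 0xF3, P2 = 0xBB, P3 = 0xCD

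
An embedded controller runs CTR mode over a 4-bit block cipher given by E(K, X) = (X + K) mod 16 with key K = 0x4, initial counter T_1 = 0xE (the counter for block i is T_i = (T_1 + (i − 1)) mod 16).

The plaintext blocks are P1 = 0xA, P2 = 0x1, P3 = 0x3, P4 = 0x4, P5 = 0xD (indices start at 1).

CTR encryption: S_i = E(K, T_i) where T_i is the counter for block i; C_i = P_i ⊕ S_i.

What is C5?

C5 = 0xB

C1: T = 0xE, S = E(K, T) = 0x2; 0xA ⊕ 0x2 = 0x8.
C2: T = 0xF, S = E(K, T) = 0x3; 0x1 ⊕ 0x3 = 0x2.
C3: T = 0x0, S = E(K, T) = 0x4; 0x3 ⊕ 0x4 = 0x7.
C4: T = 0x1, S = E(K, T) = 0x5; 0x4 ⊕ 0x5 = 0x1.
C5: T = 0x2, S = E(K, T) = 0x6; 0xD ⊕ 0x6 = 0xB.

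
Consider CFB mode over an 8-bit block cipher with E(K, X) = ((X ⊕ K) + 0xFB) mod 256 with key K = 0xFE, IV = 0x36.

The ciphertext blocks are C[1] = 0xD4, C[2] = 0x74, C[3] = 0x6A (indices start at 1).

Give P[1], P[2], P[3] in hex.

P[1] = 0x17, P[2] = 0x51, P[3] = 0xEF

CFB decryption: P_i = C_i ⊕ E(K, C_{i−1}), with C_{0} = IV.
P[1]: E(K, 0x36) = 0xC3; 0xD4 ⊕ 0xC3 = 0x17.
P[2]: E(K, 0xD4) = 0x25; 0x74 ⊕ 0x25 = 0x51.
P[3]: E(K, 0x74) = 0x85; 0x6A ⊕ 0x85 = 0xEF.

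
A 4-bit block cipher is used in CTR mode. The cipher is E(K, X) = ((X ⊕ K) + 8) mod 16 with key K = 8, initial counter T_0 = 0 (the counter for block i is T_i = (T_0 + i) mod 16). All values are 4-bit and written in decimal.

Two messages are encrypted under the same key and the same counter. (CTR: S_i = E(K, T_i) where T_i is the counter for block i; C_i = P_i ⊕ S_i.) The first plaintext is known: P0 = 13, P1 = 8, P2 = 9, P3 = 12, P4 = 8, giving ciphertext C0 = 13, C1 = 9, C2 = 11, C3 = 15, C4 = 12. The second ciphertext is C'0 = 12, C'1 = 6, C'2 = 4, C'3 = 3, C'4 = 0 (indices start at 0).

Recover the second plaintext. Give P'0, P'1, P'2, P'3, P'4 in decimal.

P'0 = 12, P'1 = 7, P'2 = 6, P'3 = 0, P'4 = 4

In CTR with a reused counter, both messages share the same keystream S_i, so C_i ⊕ C'_i = P_i ⊕ P'_i and thus P'_i = P_i ⊕ C_i ⊕ C'_i.
P'0: 13 ⊕ 13 ⊕ 12 = 12.
P'1: 8 ⊕ 9 ⊕ 6 = 7.
P'2: 9 ⊕ 11 ⊕ 4 = 6.
P'3: 12 ⊕ 15 ⊕ 3 = 0.
P'4: 8 ⊕ 12 ⊕ 0 = 4.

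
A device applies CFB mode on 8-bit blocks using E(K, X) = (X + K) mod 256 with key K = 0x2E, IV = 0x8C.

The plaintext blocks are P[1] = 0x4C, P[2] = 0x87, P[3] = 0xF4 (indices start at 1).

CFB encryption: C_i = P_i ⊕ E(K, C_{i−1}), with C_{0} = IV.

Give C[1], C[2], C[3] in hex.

C[1] = 0xF6, C[2] = 0xA3, C[3] = 0x25

C[1]: E(K, 0x8C) = 0xBA; 0x4C ⊕ 0xBA = 0xF6.
C[2]: E(K, 0xF6) = 0x24; 0x87 ⊕ 0x24 = 0xA3.
C[3]: E(K, 0xA3) = 0xD1; 0xF4 ⊕ 0xD1 = 0x25.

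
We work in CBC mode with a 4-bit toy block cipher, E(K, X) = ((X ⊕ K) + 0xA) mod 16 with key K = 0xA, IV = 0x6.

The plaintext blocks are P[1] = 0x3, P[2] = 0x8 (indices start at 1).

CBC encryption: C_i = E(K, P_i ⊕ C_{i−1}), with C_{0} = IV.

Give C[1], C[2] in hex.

C[1]: P[1] ⊕ 0x6 = 0x5; E(K, 0x5) = 0x9.
C[2]: P[2] ⊕ 0x9 = 0x1; E(K, 0x1) = 0x5.

C[1] = 0x9, C[2] = 0x5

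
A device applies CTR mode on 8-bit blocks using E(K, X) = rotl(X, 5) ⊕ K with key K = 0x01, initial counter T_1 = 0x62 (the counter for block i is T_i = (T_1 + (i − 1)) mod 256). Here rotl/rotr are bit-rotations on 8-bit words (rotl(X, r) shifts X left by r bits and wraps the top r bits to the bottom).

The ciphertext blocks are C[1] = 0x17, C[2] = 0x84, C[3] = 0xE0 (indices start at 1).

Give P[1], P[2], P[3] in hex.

P[1] = 0x5A, P[2] = 0xE9, P[3] = 0x6D

CTR decryption: S_i = E(K, T_i) where T_i is the counter for block i; P_i = C_i ⊕ S_i.
P[1]: T = 0x62, S = E(K, T) = 0x4D; 0x17 ⊕ 0x4D = 0x5A.
P[2]: T = 0x63, S = E(K, T) = 0x6D; 0x84 ⊕ 0x6D = 0xE9.
P[3]: T = 0x64, S = E(K, T) = 0x8D; 0xE0 ⊕ 0x8D = 0x6D.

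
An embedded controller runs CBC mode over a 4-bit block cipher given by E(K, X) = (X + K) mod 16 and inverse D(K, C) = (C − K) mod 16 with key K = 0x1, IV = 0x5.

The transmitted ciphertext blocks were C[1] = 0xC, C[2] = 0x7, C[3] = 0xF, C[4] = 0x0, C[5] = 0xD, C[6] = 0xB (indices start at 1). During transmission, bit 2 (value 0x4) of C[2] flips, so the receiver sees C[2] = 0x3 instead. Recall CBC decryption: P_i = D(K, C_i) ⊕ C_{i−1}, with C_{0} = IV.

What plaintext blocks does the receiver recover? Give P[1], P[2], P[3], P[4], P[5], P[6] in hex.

P[1] = 0xE, P[2] = 0xE, P[3] = 0xD, P[4] = 0x0, P[5] = 0xC, P[6] = 0x7

Only C[2] changed, to 0x3. In CBC, a change in C_i garbles P_i and flips the same bit in P_{i+1}. Decrypting the received ciphertext:
P[1]: D(K, 0xC) = 0xB; 0xB ⊕ 0x5 = 0xE.
P[2]: D(K, 0x3) = 0x2; 0x2 ⊕ 0xC = 0xE.
P[3]: D(K, 0xF) = 0xE; 0xE ⊕ 0x3 = 0xD.
P[4]: D(K, 0x0) = 0xF; 0xF ⊕ 0xF = 0x0.
P[5]: D(K, 0xD) = 0xC; 0xC ⊕ 0x0 = 0xC.
P[6]: D(K, 0xB) = 0xA; 0xA ⊕ 0xD = 0x7.
Blocks that differ from the original plaintext: P[2], P[3].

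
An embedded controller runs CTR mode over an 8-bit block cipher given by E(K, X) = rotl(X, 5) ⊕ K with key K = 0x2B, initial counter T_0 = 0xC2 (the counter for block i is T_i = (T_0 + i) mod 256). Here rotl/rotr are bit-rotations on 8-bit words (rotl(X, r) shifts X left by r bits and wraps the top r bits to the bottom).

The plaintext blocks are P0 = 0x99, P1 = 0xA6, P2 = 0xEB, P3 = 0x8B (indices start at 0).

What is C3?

CTR encryption: S_i = E(K, T_i) where T_i is the counter for block i; C_i = P_i ⊕ S_i.
C0: T = 0xC2, S = E(K, T) = 0x73; 0x99 ⊕ 0x73 = 0xEA.
C1: T = 0xC3, S = E(K, T) = 0x53; 0xA6 ⊕ 0x53 = 0xF5.
C2: T = 0xC4, S = E(K, T) = 0xB3; 0xEB ⊕ 0xB3 = 0x58.
C3: T = 0xC5, S = E(K, T) = 0x93; 0x8B ⊕ 0x93 = 0x18.

C3 = 0x18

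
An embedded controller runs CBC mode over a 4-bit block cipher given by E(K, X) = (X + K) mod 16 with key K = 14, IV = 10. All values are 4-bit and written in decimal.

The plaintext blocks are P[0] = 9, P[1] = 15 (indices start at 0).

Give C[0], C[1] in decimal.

C[0] = 1, C[1] = 12

CBC encryption: C_i = E(K, P_i ⊕ C_{i−1}), with C_{−1} = IV.
C[0]: P[0] ⊕ 10 = 3; E(K, 3) = 1.
C[1]: P[1] ⊕ 1 = 14; E(K, 14) = 12.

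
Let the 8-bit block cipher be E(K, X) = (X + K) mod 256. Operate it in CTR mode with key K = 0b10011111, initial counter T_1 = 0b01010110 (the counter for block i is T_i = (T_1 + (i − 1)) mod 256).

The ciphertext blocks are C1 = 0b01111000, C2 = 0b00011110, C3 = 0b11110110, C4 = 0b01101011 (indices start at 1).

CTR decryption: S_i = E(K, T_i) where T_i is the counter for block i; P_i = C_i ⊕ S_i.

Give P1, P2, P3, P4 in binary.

P1 = 0b10001101, P2 = 0b11101000, P3 = 0b00000001, P4 = 0b10010011

P1: T = 0b01010110, S = E(K, T) = 0b11110101; 0b01111000 ⊕ 0b11110101 = 0b10001101.
P2: T = 0b01010111, S = E(K, T) = 0b11110110; 0b00011110 ⊕ 0b11110110 = 0b11101000.
P3: T = 0b01011000, S = E(K, T) = 0b11110111; 0b11110110 ⊕ 0b11110111 = 0b00000001.
P4: T = 0b01011001, S = E(K, T) = 0b11111000; 0b01101011 ⊕ 0b11111000 = 0b10010011.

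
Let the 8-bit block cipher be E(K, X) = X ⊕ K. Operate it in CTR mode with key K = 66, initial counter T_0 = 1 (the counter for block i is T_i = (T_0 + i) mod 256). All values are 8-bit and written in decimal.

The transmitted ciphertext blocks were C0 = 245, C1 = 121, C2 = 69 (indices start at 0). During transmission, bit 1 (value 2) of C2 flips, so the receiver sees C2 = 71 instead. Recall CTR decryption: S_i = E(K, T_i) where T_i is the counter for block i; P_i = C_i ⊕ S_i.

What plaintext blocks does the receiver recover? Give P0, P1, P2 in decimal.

Only C2 changed, to 71. In CTR, a change in C_i flips the same bit in P_i only; the keystream is unaffected. Decrypting the received ciphertext:
P0: T = 1, S = E(K, T) = 67; 245 ⊕ 67 = 182.
P1: T = 2, S = E(K, T) = 64; 121 ⊕ 64 = 57.
P2: T = 3, S = E(K, T) = 65; 71 ⊕ 65 = 6.
Blocks that differ from the original plaintext: P2.

P0 = 182, P1 = 57, P2 = 6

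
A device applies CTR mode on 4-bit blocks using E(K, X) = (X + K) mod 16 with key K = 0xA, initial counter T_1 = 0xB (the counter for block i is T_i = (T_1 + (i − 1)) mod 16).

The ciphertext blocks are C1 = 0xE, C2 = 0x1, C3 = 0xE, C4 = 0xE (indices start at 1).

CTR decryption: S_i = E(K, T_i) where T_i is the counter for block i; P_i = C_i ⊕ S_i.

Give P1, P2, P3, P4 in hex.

P1: T = 0xB, S = E(K, T) = 0x5; 0xE ⊕ 0x5 = 0xB.
P2: T = 0xC, S = E(K, T) = 0x6; 0x1 ⊕ 0x6 = 0x7.
P3: T = 0xD, S = E(K, T) = 0x7; 0xE ⊕ 0x7 = 0x9.
P4: T = 0xE, S = E(K, T) = 0x8; 0xE ⊕ 0x8 = 0x6.

P1 = 0xB, P2 = 0x7, P3 = 0x9, P4 = 0x6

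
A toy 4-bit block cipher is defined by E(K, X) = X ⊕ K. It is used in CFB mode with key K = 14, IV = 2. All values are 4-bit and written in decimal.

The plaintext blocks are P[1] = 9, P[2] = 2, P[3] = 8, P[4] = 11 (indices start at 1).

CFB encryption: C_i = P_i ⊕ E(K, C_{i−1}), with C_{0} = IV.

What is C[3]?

C[3] = 15

C[1]: E(K, 2) = 12; 9 ⊕ 12 = 5.
C[2]: E(K, 5) = 11; 2 ⊕ 11 = 9.
C[3]: E(K, 9) = 7; 8 ⊕ 7 = 15.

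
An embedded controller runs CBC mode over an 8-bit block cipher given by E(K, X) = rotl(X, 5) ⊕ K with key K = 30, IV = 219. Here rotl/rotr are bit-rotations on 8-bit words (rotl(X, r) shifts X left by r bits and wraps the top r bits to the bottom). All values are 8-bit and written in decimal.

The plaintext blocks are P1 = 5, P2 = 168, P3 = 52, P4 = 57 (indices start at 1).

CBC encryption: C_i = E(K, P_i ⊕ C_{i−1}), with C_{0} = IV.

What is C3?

C3 = 238

C1: P1 ⊕ 219 = 222; E(K, 222) = 197.
C2: P2 ⊕ 197 = 109; E(K, 109) = 179.
C3: P3 ⊕ 179 = 135; E(K, 135) = 238.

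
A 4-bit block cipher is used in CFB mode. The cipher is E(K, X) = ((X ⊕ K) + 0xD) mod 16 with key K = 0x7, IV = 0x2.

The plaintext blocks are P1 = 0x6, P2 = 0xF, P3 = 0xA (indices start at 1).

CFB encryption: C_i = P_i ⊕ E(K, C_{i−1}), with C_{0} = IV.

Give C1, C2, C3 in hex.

C1 = 0x4, C2 = 0xF, C3 = 0xF

C1: E(K, 0x2) = 0x2; 0x6 ⊕ 0x2 = 0x4.
C2: E(K, 0x4) = 0x0; 0xF ⊕ 0x0 = 0xF.
C3: E(K, 0xF) = 0x5; 0xA ⊕ 0x5 = 0xF.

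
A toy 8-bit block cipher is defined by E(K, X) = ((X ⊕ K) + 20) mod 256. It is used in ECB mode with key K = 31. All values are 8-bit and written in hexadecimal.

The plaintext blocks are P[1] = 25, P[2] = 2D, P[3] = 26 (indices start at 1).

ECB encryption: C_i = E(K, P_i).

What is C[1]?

C[1] = 34

C[1]: E(K, 25) = 34.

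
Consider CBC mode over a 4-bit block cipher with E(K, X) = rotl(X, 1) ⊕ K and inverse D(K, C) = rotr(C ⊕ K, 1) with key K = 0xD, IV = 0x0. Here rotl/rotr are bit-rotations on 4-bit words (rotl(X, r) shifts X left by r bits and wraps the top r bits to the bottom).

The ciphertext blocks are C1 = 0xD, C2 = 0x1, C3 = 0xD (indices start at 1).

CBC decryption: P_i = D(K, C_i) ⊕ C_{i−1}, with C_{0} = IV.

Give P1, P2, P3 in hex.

P1: D(K, 0xD) = 0x0; 0x0 ⊕ 0x0 = 0x0.
P2: D(K, 0x1) = 0x6; 0x6 ⊕ 0xD = 0xB.
P3: D(K, 0xD) = 0x0; 0x0 ⊕ 0x1 = 0x1.

P1 = 0x0, P2 = 0xB, P3 = 0x1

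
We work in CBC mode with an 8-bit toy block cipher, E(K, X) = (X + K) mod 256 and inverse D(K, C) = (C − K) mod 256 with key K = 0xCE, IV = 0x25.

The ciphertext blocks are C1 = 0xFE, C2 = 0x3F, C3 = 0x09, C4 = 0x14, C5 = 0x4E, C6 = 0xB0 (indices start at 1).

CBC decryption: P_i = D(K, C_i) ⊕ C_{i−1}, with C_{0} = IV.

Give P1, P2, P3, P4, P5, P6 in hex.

P1 = 0x15, P2 = 0x8F, P3 = 0x04, P4 = 0x4F, P5 = 0x94, P6 = 0xAC

P1: D(K, 0xFE) = 0x30; 0x30 ⊕ 0x25 = 0x15.
P2: D(K, 0x3F) = 0x71; 0x71 ⊕ 0xFE = 0x8F.
P3: D(K, 0x09) = 0x3B; 0x3B ⊕ 0x3F = 0x04.
P4: D(K, 0x14) = 0x46; 0x46 ⊕ 0x09 = 0x4F.
P5: D(K, 0x4E) = 0x80; 0x80 ⊕ 0x14 = 0x94.
P6: D(K, 0xB0) = 0xE2; 0xE2 ⊕ 0x4E = 0xAC.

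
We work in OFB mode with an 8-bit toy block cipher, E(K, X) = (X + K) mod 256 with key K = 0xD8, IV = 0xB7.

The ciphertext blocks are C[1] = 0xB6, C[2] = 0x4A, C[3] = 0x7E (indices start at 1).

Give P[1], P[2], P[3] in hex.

OFB decryption: S_i = E(K, S_{i−1}) with S_{0} = IV; P_i = C_i ⊕ S_i.
P[1]: S = E(K, 0xB7) = 0x8F; 0xB6 ⊕ 0x8F = 0x39.
P[2]: S = E(K, 0x8F) = 0x67; 0x4A ⊕ 0x67 = 0x2D.
P[3]: S = E(K, 0x67) = 0x3F; 0x7E ⊕ 0x3F = 0x41.

P[1] = 0x39, P[2] = 0x2D, P[3] = 0x41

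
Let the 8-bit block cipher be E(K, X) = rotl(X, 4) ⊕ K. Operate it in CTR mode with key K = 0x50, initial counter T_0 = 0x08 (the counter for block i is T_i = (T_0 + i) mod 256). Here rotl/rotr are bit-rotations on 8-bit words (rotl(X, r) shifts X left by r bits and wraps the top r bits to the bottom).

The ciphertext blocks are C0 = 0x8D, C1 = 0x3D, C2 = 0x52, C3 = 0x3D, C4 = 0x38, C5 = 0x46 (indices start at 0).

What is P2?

P2 = 0xA2

CTR decryption: S_i = E(K, T_i) where T_i is the counter for block i; P_i = C_i ⊕ S_i.
P2: T = 0x0A, S = E(K, T) = 0xF0; 0x52 ⊕ 0xF0 = 0xA2.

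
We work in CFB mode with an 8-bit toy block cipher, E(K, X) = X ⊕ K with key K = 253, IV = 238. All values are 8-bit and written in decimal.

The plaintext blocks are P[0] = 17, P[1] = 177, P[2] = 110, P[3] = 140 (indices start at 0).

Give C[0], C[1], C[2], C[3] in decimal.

CFB encryption: C_i = P_i ⊕ E(K, C_{i−1}), with C_{−1} = IV.
C[0]: E(K, 238) = 19; 17 ⊕ 19 = 2.
C[1]: E(K, 2) = 255; 177 ⊕ 255 = 78.
C[2]: E(K, 78) = 179; 110 ⊕ 179 = 221.
C[3]: E(K, 221) = 32; 140 ⊕ 32 = 172.

C[0] = 2, C[1] = 78, C[2] = 221, C[3] = 172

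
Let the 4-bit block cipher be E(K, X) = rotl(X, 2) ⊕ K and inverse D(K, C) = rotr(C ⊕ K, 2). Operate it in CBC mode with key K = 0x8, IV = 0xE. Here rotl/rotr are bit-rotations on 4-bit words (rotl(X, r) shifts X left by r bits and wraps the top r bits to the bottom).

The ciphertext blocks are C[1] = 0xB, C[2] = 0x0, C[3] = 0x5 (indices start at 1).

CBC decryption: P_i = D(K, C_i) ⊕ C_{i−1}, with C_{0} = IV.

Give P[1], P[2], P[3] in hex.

P[1] = 0x2, P[2] = 0x9, P[3] = 0x7

P[1]: D(K, 0xB) = 0xC; 0xC ⊕ 0xE = 0x2.
P[2]: D(K, 0x0) = 0x2; 0x2 ⊕ 0xB = 0x9.
P[3]: D(K, 0x5) = 0x7; 0x7 ⊕ 0x0 = 0x7.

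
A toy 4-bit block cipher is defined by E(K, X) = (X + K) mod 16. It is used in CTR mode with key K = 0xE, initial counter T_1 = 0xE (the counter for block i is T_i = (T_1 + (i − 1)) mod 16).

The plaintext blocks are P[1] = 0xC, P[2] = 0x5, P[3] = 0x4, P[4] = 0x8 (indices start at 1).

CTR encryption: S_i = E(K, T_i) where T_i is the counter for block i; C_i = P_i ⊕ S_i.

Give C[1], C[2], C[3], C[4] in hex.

C[1] = 0x0, C[2] = 0x8, C[3] = 0xA, C[4] = 0x7

C[1]: T = 0xE, S = E(K, T) = 0xC; 0xC ⊕ 0xC = 0x0.
C[2]: T = 0xF, S = E(K, T) = 0xD; 0x5 ⊕ 0xD = 0x8.
C[3]: T = 0x0, S = E(K, T) = 0xE; 0x4 ⊕ 0xE = 0xA.
C[4]: T = 0x1, S = E(K, T) = 0xF; 0x8 ⊕ 0xF = 0x7.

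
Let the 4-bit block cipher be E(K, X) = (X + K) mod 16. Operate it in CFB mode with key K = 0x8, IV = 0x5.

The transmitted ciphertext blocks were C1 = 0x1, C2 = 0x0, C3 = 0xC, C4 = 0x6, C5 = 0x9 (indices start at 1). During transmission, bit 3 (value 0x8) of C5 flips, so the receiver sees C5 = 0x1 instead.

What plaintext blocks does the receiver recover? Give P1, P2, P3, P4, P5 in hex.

P1 = 0xC, P2 = 0x9, P3 = 0x4, P4 = 0x2, P5 = 0xF

CFB decryption: P_i = C_i ⊕ E(K, C_{i−1}), with C_{0} = IV.
Only C5 changed, to 0x1. In CFB, a change in C_i flips the same bit in P_i and garbles P_{i+1}. Decrypting the received ciphertext:
P1: E(K, 0x5) = 0xD; 0x1 ⊕ 0xD = 0xC.
P2: E(K, 0x1) = 0x9; 0x0 ⊕ 0x9 = 0x9.
P3: E(K, 0x0) = 0x8; 0xC ⊕ 0x8 = 0x4.
P4: E(K, 0xC) = 0x4; 0x6 ⊕ 0x4 = 0x2.
P5: E(K, 0x6) = 0xE; 0x1 ⊕ 0xE = 0xF.
Blocks that differ from the original plaintext: P5.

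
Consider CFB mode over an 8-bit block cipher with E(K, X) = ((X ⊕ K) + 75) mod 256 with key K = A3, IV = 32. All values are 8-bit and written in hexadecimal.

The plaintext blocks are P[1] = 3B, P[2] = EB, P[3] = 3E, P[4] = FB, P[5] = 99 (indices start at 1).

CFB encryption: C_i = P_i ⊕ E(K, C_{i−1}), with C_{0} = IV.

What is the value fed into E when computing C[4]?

C[1]: E(K, 32) = 06; 3B ⊕ 06 = 3D.
C[2]: E(K, 3D) = 13; EB ⊕ 13 = F8.
C[3]: E(K, F8) = D0; 3E ⊕ D0 = EE.
C[4]: E(K, EE) = C2; FB ⊕ C2 = 39.
So the input to E for block [4] is EE.

EE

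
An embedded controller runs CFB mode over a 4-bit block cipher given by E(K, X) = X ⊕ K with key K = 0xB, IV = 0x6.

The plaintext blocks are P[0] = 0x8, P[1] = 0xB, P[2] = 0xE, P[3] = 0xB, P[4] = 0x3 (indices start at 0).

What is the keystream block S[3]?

0xB

CFB encryption: C_i = P_i ⊕ E(K, C_{i−1}), with C_{−1} = IV.
C[0]: E(K, 0x6) = 0xD; 0x8 ⊕ 0xD = 0x5.
C[1]: E(K, 0x5) = 0xE; 0xB ⊕ 0xE = 0x5.
C[2]: E(K, 0x5) = 0xE; 0xE ⊕ 0xE = 0x0.
C[3]: E(K, 0x0) = 0xB; 0xB ⊕ 0xB = 0x0.
So S[3] = 0xB.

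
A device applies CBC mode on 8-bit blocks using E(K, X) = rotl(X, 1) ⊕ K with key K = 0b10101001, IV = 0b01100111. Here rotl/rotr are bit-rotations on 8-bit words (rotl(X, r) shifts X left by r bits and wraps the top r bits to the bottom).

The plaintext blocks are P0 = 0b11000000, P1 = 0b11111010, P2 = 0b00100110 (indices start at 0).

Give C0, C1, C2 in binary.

C0 = 0b11100110, C1 = 0b10010001, C2 = 0b11000110

CBC encryption: C_i = E(K, P_i ⊕ C_{i−1}), with C_{−1} = IV.
C0: P0 ⊕ 0b01100111 = 0b10100111; E(K, 0b10100111) = 0b11100110.
C1: P1 ⊕ 0b11100110 = 0b00011100; E(K, 0b00011100) = 0b10010001.
C2: P2 ⊕ 0b10010001 = 0b10110111; E(K, 0b10110111) = 0b11000110.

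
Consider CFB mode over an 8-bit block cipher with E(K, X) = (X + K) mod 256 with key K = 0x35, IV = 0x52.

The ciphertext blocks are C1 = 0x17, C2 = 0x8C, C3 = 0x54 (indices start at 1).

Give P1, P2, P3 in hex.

P1 = 0x90, P2 = 0xC0, P3 = 0x95

CFB decryption: P_i = C_i ⊕ E(K, C_{i−1}), with C_{0} = IV.
P1: E(K, 0x52) = 0x87; 0x17 ⊕ 0x87 = 0x90.
P2: E(K, 0x17) = 0x4C; 0x8C ⊕ 0x4C = 0xC0.
P3: E(K, 0x8C) = 0xC1; 0x54 ⊕ 0xC1 = 0x95.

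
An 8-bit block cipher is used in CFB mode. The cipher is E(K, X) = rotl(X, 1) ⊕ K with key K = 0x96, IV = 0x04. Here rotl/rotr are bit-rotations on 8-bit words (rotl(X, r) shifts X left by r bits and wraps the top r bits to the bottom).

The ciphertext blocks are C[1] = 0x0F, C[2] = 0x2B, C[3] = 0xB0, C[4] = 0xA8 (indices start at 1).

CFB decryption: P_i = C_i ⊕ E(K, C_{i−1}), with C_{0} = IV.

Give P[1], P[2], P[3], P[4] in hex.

P[1]: E(K, 0x04) = 0x9E; 0x0F ⊕ 0x9E = 0x91.
P[2]: E(K, 0x0F) = 0x88; 0x2B ⊕ 0x88 = 0xA3.
P[3]: E(K, 0x2B) = 0xC0; 0xB0 ⊕ 0xC0 = 0x70.
P[4]: E(K, 0xB0) = 0xF7; 0xA8 ⊕ 0xF7 = 0x5F.

P[1] = 0x91, P[2] = 0xA3, P[3] = 0x70, P[4] = 0x5F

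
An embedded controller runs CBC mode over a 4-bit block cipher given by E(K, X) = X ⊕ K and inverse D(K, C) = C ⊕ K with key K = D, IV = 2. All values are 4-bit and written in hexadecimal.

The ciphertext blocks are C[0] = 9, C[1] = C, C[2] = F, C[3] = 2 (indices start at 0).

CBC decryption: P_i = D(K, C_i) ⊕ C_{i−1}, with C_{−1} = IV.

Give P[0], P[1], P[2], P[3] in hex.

P[0]: D(K, 9) = 4; 4 ⊕ 2 = 6.
P[1]: D(K, C) = 1; 1 ⊕ 9 = 8.
P[2]: D(K, F) = 2; 2 ⊕ C = E.
P[3]: D(K, 2) = F; F ⊕ F = 0.

P[0] = 6, P[1] = 8, P[2] = E, P[3] = 0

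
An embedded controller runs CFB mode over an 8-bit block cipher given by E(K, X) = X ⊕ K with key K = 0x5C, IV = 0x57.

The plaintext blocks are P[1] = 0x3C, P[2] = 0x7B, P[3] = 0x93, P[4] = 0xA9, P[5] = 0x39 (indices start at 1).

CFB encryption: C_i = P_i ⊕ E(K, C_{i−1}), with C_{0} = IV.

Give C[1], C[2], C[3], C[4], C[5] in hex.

C[1]: E(K, 0x57) = 0x0B; 0x3C ⊕ 0x0B = 0x37.
C[2]: E(K, 0x37) = 0x6B; 0x7B ⊕ 0x6B = 0x10.
C[3]: E(K, 0x10) = 0x4C; 0x93 ⊕ 0x4C = 0xDF.
C[4]: E(K, 0xDF) = 0x83; 0xA9 ⊕ 0x83 = 0x2A.
C[5]: E(K, 0x2A) = 0x76; 0x39 ⊕ 0x76 = 0x4F.

C[1] = 0x37, C[2] = 0x10, C[3] = 0xDF, C[4] = 0x2A, C[5] = 0x4F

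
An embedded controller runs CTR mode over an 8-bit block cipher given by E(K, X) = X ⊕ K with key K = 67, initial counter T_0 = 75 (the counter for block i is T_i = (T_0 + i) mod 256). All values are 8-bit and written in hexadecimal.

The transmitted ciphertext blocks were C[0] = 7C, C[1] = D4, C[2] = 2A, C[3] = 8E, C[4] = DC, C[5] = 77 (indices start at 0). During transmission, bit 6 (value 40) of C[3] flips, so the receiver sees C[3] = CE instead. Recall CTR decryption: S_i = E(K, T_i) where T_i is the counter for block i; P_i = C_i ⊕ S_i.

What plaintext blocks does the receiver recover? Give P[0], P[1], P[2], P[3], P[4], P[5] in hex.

Only C[3] changed, to CE. In CTR, a change in C_i flips the same bit in P_i only; the keystream is unaffected. Decrypting the received ciphertext:
P[0]: T = 75, S = E(K, T) = 12; 7C ⊕ 12 = 6E.
P[1]: T = 76, S = E(K, T) = 11; D4 ⊕ 11 = C5.
P[2]: T = 77, S = E(K, T) = 10; 2A ⊕ 10 = 3A.
P[3]: T = 78, S = E(K, T) = 1F; CE ⊕ 1F = D1.
P[4]: T = 79, S = E(K, T) = 1E; DC ⊕ 1E = C2.
P[5]: T = 7A, S = E(K, T) = 1D; 77 ⊕ 1D = 6A.
Blocks that differ from the original plaintext: P[3].

P[0] = 6E, P[1] = C5, P[2] = 3A, P[3] = D1, P[4] = C2, P[5] = 6A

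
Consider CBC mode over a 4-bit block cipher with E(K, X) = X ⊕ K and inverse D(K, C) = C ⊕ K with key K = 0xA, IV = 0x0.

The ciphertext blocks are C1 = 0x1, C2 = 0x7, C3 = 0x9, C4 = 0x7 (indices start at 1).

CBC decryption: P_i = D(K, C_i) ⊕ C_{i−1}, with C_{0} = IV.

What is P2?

P2: D(K, 0x7) = 0xD; 0xD ⊕ 0x1 = 0xC.

P2 = 0xC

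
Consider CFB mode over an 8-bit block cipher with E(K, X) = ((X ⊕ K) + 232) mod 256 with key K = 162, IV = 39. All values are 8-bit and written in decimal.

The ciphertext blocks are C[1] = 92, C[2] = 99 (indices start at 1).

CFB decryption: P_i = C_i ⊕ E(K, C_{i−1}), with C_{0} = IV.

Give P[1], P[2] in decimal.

P[1]: E(K, 39) = 109; 92 ⊕ 109 = 49.
P[2]: E(K, 92) = 230; 99 ⊕ 230 = 133.

P[1] = 49, P[2] = 133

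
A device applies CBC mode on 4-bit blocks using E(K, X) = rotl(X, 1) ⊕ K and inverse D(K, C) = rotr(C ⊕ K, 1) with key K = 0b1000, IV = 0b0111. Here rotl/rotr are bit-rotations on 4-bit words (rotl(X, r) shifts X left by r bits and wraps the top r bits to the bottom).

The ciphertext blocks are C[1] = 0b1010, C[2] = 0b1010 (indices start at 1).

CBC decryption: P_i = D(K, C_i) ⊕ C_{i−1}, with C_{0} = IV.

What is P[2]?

P[2] = 0b1011

P[2]: D(K, 0b1010) = 0b0001; 0b0001 ⊕ 0b1010 = 0b1011.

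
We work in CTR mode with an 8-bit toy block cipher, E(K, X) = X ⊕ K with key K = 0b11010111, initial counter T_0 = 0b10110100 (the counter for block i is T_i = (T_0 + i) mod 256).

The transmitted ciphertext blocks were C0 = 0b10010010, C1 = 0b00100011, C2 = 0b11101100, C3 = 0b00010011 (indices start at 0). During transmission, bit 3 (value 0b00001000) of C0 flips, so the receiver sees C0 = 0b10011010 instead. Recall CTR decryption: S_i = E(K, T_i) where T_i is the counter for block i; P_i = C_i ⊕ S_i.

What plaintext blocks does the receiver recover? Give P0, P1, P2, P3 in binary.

Only C0 changed, to 0b10011010. In CTR, a change in C_i flips the same bit in P_i only; the keystream is unaffected. Decrypting the received ciphertext:
P0: T = 0b10110100, S = E(K, T) = 0b01100011; 0b10011010 ⊕ 0b01100011 = 0b11111001.
P1: T = 0b10110101, S = E(K, T) = 0b01100010; 0b00100011 ⊕ 0b01100010 = 0b01000001.
P2: T = 0b10110110, S = E(K, T) = 0b01100001; 0b11101100 ⊕ 0b01100001 = 0b10001101.
P3: T = 0b10110111, S = E(K, T) = 0b01100000; 0b00010011 ⊕ 0b01100000 = 0b01110011.
Blocks that differ from the original plaintext: P0.

P0 = 0b11111001, P1 = 0b01000001, P2 = 0b10001101, P3 = 0b01110011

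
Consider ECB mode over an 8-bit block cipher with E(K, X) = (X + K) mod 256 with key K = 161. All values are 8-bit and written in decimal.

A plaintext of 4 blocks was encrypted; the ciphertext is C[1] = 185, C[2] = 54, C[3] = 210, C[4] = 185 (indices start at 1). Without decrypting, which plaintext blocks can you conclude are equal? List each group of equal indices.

P[1] = P[4]

ECB encrypts each block independently with the same key, so equal ciphertext blocks imply equal plaintext blocks.
C[1] = C[4] = 185, so P[1] = P[4].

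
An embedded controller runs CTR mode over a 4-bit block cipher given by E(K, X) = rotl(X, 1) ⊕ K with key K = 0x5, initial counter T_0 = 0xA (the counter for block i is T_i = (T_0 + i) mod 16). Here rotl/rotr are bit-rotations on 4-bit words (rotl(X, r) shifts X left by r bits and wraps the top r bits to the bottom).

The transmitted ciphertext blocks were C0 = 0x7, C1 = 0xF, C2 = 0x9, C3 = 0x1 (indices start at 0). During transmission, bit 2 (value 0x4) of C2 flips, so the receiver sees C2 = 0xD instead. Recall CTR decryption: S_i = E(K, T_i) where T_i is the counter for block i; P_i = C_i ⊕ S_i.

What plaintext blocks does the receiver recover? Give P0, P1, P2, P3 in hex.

P0 = 0x7, P1 = 0xD, P2 = 0x1, P3 = 0xF

Only C2 changed, to 0xD. In CTR, a change in C_i flips the same bit in P_i only; the keystream is unaffected. Decrypting the received ciphertext:
P0: T = 0xA, S = E(K, T) = 0x0; 0x7 ⊕ 0x0 = 0x7.
P1: T = 0xB, S = E(K, T) = 0x2; 0xF ⊕ 0x2 = 0xD.
P2: T = 0xC, S = E(K, T) = 0xC; 0xD ⊕ 0xC = 0x1.
P3: T = 0xD, S = E(K, T) = 0xE; 0x1 ⊕ 0xE = 0xF.
Blocks that differ from the original plaintext: P2.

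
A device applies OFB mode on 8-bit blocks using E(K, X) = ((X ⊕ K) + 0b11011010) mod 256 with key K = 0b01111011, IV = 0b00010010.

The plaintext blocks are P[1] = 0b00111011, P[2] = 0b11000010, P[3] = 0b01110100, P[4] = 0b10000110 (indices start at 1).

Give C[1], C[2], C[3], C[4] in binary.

OFB encryption: S_i = E(K, S_{i−1}) with S_{0} = IV; C_i = P_i ⊕ S_i.
C[1]: S = E(K, 0b00010010) = 0b01000011; 0b00111011 ⊕ 0b01000011 = 0b01111000.
C[2]: S = E(K, 0b01000011) = 0b00010010; 0b11000010 ⊕ 0b00010010 = 0b11010000.
C[3]: S = E(K, 0b00010010) = 0b01000011; 0b01110100 ⊕ 0b01000011 = 0b00110111.
C[4]: S = E(K, 0b01000011) = 0b00010010; 0b10000110 ⊕ 0b00010010 = 0b10010100.

C[1] = 0b01111000, C[2] = 0b11010000, C[3] = 0b00110111, C[4] = 0b10010100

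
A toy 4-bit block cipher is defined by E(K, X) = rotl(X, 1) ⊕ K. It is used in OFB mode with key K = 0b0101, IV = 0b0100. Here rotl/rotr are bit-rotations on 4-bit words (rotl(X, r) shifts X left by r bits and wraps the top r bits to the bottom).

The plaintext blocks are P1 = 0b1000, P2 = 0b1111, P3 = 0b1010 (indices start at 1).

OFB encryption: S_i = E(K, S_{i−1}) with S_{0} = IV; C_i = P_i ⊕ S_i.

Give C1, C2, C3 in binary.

C1 = 0b0101, C2 = 0b0001, C3 = 0b0010

C1: S = E(K, 0b0100) = 0b1101; 0b1000 ⊕ 0b1101 = 0b0101.
C2: S = E(K, 0b1101) = 0b1110; 0b1111 ⊕ 0b1110 = 0b0001.
C3: S = E(K, 0b1110) = 0b1000; 0b1010 ⊕ 0b1000 = 0b0010.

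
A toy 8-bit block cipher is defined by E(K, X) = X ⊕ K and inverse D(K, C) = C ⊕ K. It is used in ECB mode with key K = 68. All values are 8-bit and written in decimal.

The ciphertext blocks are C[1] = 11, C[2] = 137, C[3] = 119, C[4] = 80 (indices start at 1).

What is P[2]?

ECB decryption: P_i = D(K, C_i).
P[2]: D(K, 137) = 205.

P[2] = 205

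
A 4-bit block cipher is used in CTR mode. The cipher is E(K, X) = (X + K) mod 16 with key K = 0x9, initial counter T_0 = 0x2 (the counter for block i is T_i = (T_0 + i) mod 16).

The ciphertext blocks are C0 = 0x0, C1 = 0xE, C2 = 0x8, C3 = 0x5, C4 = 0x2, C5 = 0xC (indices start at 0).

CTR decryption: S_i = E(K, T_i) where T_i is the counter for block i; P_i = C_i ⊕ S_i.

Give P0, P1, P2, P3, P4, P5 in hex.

P0: T = 0x2, S = E(K, T) = 0xB; 0x0 ⊕ 0xB = 0xB.
P1: T = 0x3, S = E(K, T) = 0xC; 0xE ⊕ 0xC = 0x2.
P2: T = 0x4, S = E(K, T) = 0xD; 0x8 ⊕ 0xD = 0x5.
P3: T = 0x5, S = E(K, T) = 0xE; 0x5 ⊕ 0xE = 0xB.
P4: T = 0x6, S = E(K, T) = 0xF; 0x2 ⊕ 0xF = 0xD.
P5: T = 0x7, S = E(K, T) = 0x0; 0xC ⊕ 0x0 = 0xC.

P0 = 0xB, P1 = 0x2, P2 = 0x5, P3 = 0xB, P4 = 0xD, P5 = 0xC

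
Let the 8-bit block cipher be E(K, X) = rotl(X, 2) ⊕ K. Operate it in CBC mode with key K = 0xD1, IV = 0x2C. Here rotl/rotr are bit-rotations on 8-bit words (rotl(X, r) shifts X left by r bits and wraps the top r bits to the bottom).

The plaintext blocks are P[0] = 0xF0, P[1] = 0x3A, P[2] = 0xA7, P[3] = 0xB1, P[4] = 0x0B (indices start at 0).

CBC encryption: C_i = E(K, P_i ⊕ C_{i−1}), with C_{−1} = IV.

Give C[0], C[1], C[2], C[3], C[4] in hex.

C[0] = 0xA2, C[1] = 0xB3, C[2] = 0x81, C[3] = 0x11, C[4] = 0xB9

C[0]: P[0] ⊕ 0x2C = 0xDC; E(K, 0xDC) = 0xA2.
C[1]: P[1] ⊕ 0xA2 = 0x98; E(K, 0x98) = 0xB3.
C[2]: P[2] ⊕ 0xB3 = 0x14; E(K, 0x14) = 0x81.
C[3]: P[3] ⊕ 0x81 = 0x30; E(K, 0x30) = 0x11.
C[4]: P[4] ⊕ 0x11 = 0x1A; E(K, 0x1A) = 0xB9.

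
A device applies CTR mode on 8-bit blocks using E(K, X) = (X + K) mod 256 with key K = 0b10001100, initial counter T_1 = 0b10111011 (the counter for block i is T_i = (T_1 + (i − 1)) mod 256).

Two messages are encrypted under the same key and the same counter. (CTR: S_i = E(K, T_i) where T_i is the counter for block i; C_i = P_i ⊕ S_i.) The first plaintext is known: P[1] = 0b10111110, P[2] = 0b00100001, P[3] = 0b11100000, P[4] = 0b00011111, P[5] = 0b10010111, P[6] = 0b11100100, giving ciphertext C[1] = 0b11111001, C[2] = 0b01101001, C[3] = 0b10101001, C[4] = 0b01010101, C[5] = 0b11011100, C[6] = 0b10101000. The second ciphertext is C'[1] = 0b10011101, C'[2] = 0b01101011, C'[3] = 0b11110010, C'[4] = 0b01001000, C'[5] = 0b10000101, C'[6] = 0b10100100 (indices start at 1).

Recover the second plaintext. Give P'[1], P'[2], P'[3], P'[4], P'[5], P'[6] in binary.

In CTR with a reused counter, both messages share the same keystream S_i, so C_i ⊕ C'_i = P_i ⊕ P'_i and thus P'_i = P_i ⊕ C_i ⊕ C'_i.
P'[1]: 0b10111110 ⊕ 0b11111001 ⊕ 0b10011101 = 0b11011010.
P'[2]: 0b00100001 ⊕ 0b01101001 ⊕ 0b01101011 = 0b00100011.
P'[3]: 0b11100000 ⊕ 0b10101001 ⊕ 0b11110010 = 0b10111011.
P'[4]: 0b00011111 ⊕ 0b01010101 ⊕ 0b01001000 = 0b00000010.
P'[5]: 0b10010111 ⊕ 0b11011100 ⊕ 0b10000101 = 0b11001110.
P'[6]: 0b11100100 ⊕ 0b10101000 ⊕ 0b10100100 = 0b11101000.

P'[1] = 0b11011010, P'[2] = 0b00100011, P'[3] = 0b10111011, P'[4] = 0b00000010, P'[5] = 0b11001110, P'[6] = 0b11101000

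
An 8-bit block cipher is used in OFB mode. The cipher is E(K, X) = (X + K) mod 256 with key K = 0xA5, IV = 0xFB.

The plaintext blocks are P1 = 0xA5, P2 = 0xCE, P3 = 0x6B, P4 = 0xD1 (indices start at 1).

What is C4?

OFB encryption: S_i = E(K, S_{i−1}) with S_{0} = IV; C_i = P_i ⊕ S_i.
C1: S = E(K, 0xFB) = 0xA0; 0xA5 ⊕ 0xA0 = 0x05.
C2: S = E(K, 0xA0) = 0x45; 0xCE ⊕ 0x45 = 0x8B.
C3: S = E(K, 0x45) = 0xEA; 0x6B ⊕ 0xEA = 0x81.
C4: S = E(K, 0xEA) = 0x8F; 0xD1 ⊕ 0x8F = 0x5E.

C4 = 0x5E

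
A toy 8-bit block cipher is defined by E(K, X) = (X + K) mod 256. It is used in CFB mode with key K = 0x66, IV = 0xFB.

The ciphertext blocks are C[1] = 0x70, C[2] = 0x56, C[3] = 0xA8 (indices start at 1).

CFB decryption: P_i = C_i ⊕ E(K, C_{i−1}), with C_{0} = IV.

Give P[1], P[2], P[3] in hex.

P[1]: E(K, 0xFB) = 0x61; 0x70 ⊕ 0x61 = 0x11.
P[2]: E(K, 0x70) = 0xD6; 0x56 ⊕ 0xD6 = 0x80.
P[3]: E(K, 0x56) = 0xBC; 0xA8 ⊕ 0xBC = 0x14.

P[1] = 0x11, P[2] = 0x80, P[3] = 0x14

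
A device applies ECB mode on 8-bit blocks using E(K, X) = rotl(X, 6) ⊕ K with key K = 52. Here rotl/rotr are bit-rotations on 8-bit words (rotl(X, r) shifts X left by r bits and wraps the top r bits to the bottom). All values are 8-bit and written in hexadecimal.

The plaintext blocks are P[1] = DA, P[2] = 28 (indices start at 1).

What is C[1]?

ECB encryption: C_i = E(K, P_i).
C[1]: E(K, DA) = E4.

C[1] = E4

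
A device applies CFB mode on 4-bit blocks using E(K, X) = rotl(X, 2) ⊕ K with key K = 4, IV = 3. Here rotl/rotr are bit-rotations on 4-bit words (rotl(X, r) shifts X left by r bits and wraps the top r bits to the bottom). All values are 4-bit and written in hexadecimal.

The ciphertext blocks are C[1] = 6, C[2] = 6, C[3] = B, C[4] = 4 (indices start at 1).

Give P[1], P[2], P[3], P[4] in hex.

P[1] = E, P[2] = B, P[3] = 6, P[4] = E

CFB decryption: P_i = C_i ⊕ E(K, C_{i−1}), with C_{0} = IV.
P[1]: E(K, 3) = 8; 6 ⊕ 8 = E.
P[2]: E(K, 6) = D; 6 ⊕ D = B.
P[3]: E(K, 6) = D; B ⊕ D = 6.
P[4]: E(K, B) = A; 4 ⊕ A = E.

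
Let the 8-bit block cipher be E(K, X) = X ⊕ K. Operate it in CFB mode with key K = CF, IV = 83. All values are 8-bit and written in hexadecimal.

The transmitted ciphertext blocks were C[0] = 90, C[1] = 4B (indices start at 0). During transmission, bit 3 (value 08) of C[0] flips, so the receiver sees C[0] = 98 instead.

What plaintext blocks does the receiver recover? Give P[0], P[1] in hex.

P[0] = D4, P[1] = 1C

CFB decryption: P_i = C_i ⊕ E(K, C_{i−1}), with C_{−1} = IV.
Only C[0] changed, to 98. In CFB, a change in C_i flips the same bit in P_i and garbles P_{i+1}. Decrypting the received ciphertext:
P[0]: E(K, 83) = 4C; 98 ⊕ 4C = D4.
P[1]: E(K, 98) = 57; 4B ⊕ 57 = 1C.
Blocks that differ from the original plaintext: P[0], P[1].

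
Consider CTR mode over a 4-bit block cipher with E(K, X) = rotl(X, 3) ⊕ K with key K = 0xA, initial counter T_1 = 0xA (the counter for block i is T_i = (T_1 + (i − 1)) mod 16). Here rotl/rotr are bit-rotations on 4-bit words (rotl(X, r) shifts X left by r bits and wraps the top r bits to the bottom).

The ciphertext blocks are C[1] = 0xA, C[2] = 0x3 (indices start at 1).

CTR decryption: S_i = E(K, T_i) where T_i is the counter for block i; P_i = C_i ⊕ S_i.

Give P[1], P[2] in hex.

P[1] = 0x5, P[2] = 0x4

P[1]: T = 0xA, S = E(K, T) = 0xF; 0xA ⊕ 0xF = 0x5.
P[2]: T = 0xB, S = E(K, T) = 0x7; 0x3 ⊕ 0x7 = 0x4.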